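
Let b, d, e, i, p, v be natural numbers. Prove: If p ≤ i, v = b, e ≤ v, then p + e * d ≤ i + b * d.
Since v = b and e ≤ v, e ≤ b. Then e * d ≤ b * d. Since p ≤ i, p + e * d ≤ i + b * d.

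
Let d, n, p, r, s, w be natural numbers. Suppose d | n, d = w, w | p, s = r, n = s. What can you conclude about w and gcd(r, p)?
w | gcd(r, p)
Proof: n = s and s = r, hence n = r. d = w and d | n, so w | n. Since n = r, w | r. Since w | p, w | gcd(r, p).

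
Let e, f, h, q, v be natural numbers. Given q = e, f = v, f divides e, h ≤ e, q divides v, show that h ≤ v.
From q = e and q divides v, e divides v. f = v and f divides e, so v divides e. Because e divides v, e = v. Since h ≤ e, h ≤ v.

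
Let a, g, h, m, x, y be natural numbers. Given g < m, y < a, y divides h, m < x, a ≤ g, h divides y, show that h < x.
Because y divides h and h divides y, y = h. y < a, so h < a. Because a ≤ g and g < m, a < m. Since h < a, h < m. Since m < x, h < x.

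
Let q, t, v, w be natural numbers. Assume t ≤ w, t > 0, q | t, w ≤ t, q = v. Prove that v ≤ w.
t ≤ w and w ≤ t, therefore t = w. q = v and q | t, thus v | t. Since t > 0, v ≤ t. Since t = w, v ≤ w.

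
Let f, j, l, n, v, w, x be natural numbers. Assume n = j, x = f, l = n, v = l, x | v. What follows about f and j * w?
f | j * w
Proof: l = n and n = j, therefore l = j. v = l and x | v, so x | l. Since l = j, x | j. x = f, so f | j. Then f | j * w.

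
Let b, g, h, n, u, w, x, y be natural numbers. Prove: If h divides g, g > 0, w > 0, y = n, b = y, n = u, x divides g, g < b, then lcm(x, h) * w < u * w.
y = n and n = u, hence y = u. From b = y, b = u. From x divides g and h divides g, lcm(x, h) divides g. From g > 0, lcm(x, h) ≤ g. Because g < b, lcm(x, h) < b. b = u, so lcm(x, h) < u. Since w > 0, by multiplying by a positive, lcm(x, h) * w < u * w.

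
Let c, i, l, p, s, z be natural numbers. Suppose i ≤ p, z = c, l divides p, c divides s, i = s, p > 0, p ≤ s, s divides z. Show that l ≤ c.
Since i = s and i ≤ p, s ≤ p. p ≤ s, so p = s. z = c and s divides z, so s divides c. c divides s, so s = c. Since p = s, p = c. l divides p and p > 0, therefore l ≤ p. Since p = c, l ≤ c.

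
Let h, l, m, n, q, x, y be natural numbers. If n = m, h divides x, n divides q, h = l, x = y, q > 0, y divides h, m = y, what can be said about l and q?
l ≤ q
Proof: Because x = y and h divides x, h divides y. Since y divides h, y = h. Since m = y, m = h. Since h = l, m = l. From n = m and n divides q, m divides q. q > 0, so m ≤ q. Since m = l, l ≤ q.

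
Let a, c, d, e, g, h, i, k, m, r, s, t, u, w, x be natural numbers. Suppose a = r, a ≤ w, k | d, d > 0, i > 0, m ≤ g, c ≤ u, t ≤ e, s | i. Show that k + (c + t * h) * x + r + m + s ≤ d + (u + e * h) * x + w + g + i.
k | d and d > 0, thus k ≤ d. t ≤ e, therefore t * h ≤ e * h. c ≤ u, so c + t * h ≤ u + e * h. Then (c + t * h) * x ≤ (u + e * h) * x. a = r and a ≤ w, therefore r ≤ w. s | i and i > 0, hence s ≤ i. Since m ≤ g, m + s ≤ g + i. Since r ≤ w, r + m + s ≤ w + g + i. (c + t * h) * x ≤ (u + e * h) * x, so (c + t * h) * x + r + m + s ≤ (u + e * h) * x + w + g + i. k ≤ d, so k + (c + t * h) * x + r + m + s ≤ d + (u + e * h) * x + w + g + i.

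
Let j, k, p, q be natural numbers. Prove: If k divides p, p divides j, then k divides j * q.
k divides p and p divides j, hence k divides j. Then k divides j * q.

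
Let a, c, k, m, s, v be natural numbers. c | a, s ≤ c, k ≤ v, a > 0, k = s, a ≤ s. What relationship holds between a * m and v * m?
a * m ≤ v * m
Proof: c | a and a > 0, so c ≤ a. Since s ≤ c, s ≤ a. Since a ≤ s, s = a. Because k = s and k ≤ v, s ≤ v. Since s = a, a ≤ v. Then a * m ≤ v * m.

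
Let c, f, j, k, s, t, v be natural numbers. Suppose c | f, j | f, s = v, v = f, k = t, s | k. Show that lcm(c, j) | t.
c | f and j | f, therefore lcm(c, j) | f. s = v and v = f, so s = f. From k = t and s | k, s | t. s = f, so f | t. Since lcm(c, j) | f, lcm(c, j) | t.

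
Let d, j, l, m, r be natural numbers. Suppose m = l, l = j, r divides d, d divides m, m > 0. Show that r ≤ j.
From m = l and l = j, m = j. Since r divides d and d divides m, r divides m. Since m > 0, r ≤ m. From m = j, r ≤ j.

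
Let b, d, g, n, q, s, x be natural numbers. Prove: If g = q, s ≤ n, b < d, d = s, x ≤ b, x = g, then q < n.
Because x ≤ b and b < d, x < d. Since d = s, x < s. Since x = g, g < s. g = q, so q < s. Because s ≤ n, q < n.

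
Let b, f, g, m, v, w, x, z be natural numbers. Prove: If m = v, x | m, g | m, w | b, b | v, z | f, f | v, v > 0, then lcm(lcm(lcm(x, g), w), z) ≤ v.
x | m and g | m, therefore lcm(x, g) | m. Since m = v, lcm(x, g) | v. w | b and b | v, hence w | v. Since lcm(x, g) | v, lcm(lcm(x, g), w) | v. From z | f and f | v, z | v. lcm(lcm(x, g), w) | v, so lcm(lcm(lcm(x, g), w), z) | v. From v > 0, lcm(lcm(lcm(x, g), w), z) ≤ v.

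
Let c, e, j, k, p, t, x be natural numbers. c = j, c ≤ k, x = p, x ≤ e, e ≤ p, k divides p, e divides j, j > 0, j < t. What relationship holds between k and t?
k < t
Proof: c = j and c ≤ k, therefore j ≤ k. Since x = p and x ≤ e, p ≤ e. Since e ≤ p, p = e. Since k divides p, k divides e. Since e divides j, k divides j. From j > 0, k ≤ j. Since j ≤ k, j = k. Since j < t, k < t.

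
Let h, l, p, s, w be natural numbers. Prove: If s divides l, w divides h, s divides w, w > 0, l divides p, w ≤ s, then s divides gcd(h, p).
From s divides w and w > 0, s ≤ w. Since w ≤ s, w = s. Since w divides h, s divides h. s divides l and l divides p, therefore s divides p. s divides h, so s divides gcd(h, p).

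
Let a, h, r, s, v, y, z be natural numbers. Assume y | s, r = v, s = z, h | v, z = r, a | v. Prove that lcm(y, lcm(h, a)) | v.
s = z and z = r, thus s = r. From r = v, s = v. Since y | s, y | v. h | v and a | v, so lcm(h, a) | v. Since y | v, lcm(y, lcm(h, a)) | v.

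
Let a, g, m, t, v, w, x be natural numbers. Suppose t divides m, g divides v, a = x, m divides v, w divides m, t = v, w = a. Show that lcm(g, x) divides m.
t = v and t divides m, so v divides m. Since m divides v, v = m. Since g divides v, g divides m. Because w = a and a = x, w = x. Since w divides m, x divides m. g divides m, so lcm(g, x) divides m.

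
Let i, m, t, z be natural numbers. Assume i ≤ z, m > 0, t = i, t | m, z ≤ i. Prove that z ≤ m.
From i ≤ z and z ≤ i, i = z. Since t = i, t = z. t | m and m > 0, therefore t ≤ m. t = z, so z ≤ m.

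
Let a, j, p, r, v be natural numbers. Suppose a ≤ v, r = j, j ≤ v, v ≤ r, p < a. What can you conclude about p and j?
p < j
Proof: Because r = j and v ≤ r, v ≤ j. Since j ≤ v, v = j. p < a and a ≤ v, therefore p < v. Since v = j, p < j.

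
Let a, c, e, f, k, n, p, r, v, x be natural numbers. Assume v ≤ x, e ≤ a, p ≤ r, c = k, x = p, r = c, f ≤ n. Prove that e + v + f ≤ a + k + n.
r = c and c = k, so r = k. From x = p and v ≤ x, v ≤ p. From p ≤ r, v ≤ r. r = k, so v ≤ k. f ≤ n, so v + f ≤ k + n. e ≤ a, so e + v + f ≤ a + k + n.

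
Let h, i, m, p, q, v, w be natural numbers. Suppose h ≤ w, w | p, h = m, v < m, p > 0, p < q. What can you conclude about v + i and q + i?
v + i < q + i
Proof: h = m and h ≤ w, thus m ≤ w. From v < m, v < w. w | p and p > 0, therefore w ≤ p. Since p < q, w < q. v < w, so v < q. Then v + i < q + i.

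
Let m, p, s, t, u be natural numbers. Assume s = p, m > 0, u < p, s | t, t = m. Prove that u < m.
s = p and s | t, hence p | t. From t = m, p | m. m > 0, so p ≤ m. u < p, so u < m.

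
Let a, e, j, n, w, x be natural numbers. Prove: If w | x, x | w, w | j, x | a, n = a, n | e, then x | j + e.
From w | x and x | w, w = x. Because w | j, x | j. n = a and n | e, thus a | e. Since x | a, x | e. x | j, so x | j + e.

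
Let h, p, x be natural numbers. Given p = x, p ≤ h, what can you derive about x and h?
x ≤ h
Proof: p = x and p ≤ h. By substitution, x ≤ h.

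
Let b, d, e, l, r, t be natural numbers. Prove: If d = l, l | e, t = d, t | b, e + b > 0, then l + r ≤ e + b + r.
t = d and t | b, therefore d | b. Since d = l, l | b. From l | e, l | e + b. Since e + b > 0, l ≤ e + b. Then l + r ≤ e + b + r.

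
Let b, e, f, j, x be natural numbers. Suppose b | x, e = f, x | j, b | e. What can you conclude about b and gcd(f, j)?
b | gcd(f, j)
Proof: e = f and b | e, thus b | f. b | x and x | j, thus b | j. Since b | f, b | gcd(f, j).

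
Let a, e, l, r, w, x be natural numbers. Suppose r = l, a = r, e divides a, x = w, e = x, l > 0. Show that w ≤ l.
e = x and x = w, so e = w. a = r and e divides a, therefore e divides r. e = w, so w divides r. r = l, so w divides l. Since l > 0, w ≤ l.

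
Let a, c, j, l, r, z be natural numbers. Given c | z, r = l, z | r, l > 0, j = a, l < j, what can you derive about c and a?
c < a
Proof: r = l and z | r, so z | l. Because c | z, c | l. Since l > 0, c ≤ l. j = a and l < j, thus l < a. c ≤ l, so c < a.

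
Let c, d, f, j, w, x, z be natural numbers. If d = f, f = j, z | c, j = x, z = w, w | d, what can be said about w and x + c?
w | x + c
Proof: Because f = j and j = x, f = x. d = f and w | d, hence w | f. From f = x, w | x. z = w and z | c, so w | c. Because w | x, w | x + c.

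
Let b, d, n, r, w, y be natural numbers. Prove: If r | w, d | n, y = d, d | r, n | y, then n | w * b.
y = d and n | y, hence n | d. Since d | n, d = n. d | r, so n | r. r | w, so n | w. Then n | w * b.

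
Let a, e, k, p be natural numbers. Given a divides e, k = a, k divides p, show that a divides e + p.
k = a and k divides p, thus a divides p. From a divides e, a divides e + p.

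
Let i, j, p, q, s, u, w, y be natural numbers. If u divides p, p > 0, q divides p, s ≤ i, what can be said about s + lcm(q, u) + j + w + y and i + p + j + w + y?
s + lcm(q, u) + j + w + y ≤ i + p + j + w + y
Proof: Because q divides p and u divides p, lcm(q, u) divides p. Since p > 0, lcm(q, u) ≤ p. Then lcm(q, u) + j ≤ p + j. Then lcm(q, u) + j + w ≤ p + j + w. s ≤ i, so s + lcm(q, u) + j + w ≤ i + p + j + w. Then s + lcm(q, u) + j + w + y ≤ i + p + j + w + y.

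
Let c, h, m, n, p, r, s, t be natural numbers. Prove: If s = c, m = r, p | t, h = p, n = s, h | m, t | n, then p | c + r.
Since n = s and s = c, n = c. Since t | n, t | c. p | t, so p | c. From m = r and h | m, h | r. h = p, so p | r. p | c, so p | c + r.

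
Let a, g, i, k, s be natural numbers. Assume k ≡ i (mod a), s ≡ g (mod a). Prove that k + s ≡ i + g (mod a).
From k ≡ i (mod a) and s ≡ g (mod a), by adding congruences, k + s ≡ i + g (mod a).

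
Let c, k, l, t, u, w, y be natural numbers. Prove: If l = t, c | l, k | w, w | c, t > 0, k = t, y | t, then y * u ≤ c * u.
k = t and k | w, so t | w. w | c, so t | c. l = t and c | l, therefore c | t. t | c, so t = c. y | t and t > 0, thus y ≤ t. Since t = c, y ≤ c. Then y * u ≤ c * u.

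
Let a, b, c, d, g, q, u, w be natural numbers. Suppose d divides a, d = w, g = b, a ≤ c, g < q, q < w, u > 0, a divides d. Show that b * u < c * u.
g = b and g < q, thus b < q. q < w, so b < w. a divides d and d divides a, thus a = d. Since a ≤ c, d ≤ c. d = w, so w ≤ c. b < w, so b < c. Since u > 0, by multiplying by a positive, b * u < c * u.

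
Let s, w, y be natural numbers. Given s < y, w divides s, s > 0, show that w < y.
Since w divides s and s > 0, w ≤ s. Since s < y, w < y.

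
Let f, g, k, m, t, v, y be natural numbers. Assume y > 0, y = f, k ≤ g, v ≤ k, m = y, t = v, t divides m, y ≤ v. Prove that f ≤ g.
t = v and t divides m, hence v divides m. Since m = y, v divides y. From y > 0, v ≤ y. y ≤ v, so v = y. y = f, so v = f. v ≤ k and k ≤ g, therefore v ≤ g. v = f, so f ≤ g.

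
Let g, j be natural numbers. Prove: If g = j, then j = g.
g = j. By symmetry, j = g.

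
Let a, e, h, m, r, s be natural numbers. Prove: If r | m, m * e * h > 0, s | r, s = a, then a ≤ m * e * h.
s | r and r | m, thus s | m. Because s = a, a | m. Then a | m * e. Then a | m * e * h. Since m * e * h > 0, a ≤ m * e * h.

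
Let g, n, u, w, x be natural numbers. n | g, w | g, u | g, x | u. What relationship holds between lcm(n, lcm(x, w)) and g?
lcm(n, lcm(x, w)) | g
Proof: x | u and u | g, hence x | g. Since w | g, lcm(x, w) | g. Since n | g, lcm(n, lcm(x, w)) | g.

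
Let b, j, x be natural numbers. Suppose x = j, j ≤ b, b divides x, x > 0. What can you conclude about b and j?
b = j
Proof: Since b divides x and x > 0, b ≤ x. x = j, so b ≤ j. j ≤ b, so b = j.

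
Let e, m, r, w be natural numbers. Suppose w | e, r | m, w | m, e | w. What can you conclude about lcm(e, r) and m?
lcm(e, r) | m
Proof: w | e and e | w, thus w = e. Since w | m, e | m. r | m, so lcm(e, r) | m.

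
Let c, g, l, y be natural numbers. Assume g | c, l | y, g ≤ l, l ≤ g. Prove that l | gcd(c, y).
Since g ≤ l and l ≤ g, g = l. Since g | c, l | c. From l | y, l | gcd(c, y).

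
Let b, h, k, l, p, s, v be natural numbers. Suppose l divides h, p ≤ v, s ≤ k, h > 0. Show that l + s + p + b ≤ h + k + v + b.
l divides h and h > 0, thus l ≤ h. Since s ≤ k, l + s ≤ h + k. Since p ≤ v, l + s + p ≤ h + k + v. Then l + s + p + b ≤ h + k + v + b.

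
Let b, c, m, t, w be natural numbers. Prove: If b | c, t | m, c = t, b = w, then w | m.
b = w and b | c, hence w | c. Since c = t, w | t. Since t | m, w | m.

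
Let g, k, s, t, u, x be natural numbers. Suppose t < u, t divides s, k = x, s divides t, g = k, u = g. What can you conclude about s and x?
s < x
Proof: From u = g and g = k, u = k. k = x, so u = x. t divides s and s divides t, hence t = s. t < u, so s < u. u = x, so s < x.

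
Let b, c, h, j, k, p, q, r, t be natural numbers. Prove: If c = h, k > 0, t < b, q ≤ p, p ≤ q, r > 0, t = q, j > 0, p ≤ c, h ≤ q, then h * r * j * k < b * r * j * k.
p ≤ q and q ≤ p, hence p = q. Since p ≤ c, q ≤ c. Since c = h, q ≤ h. h ≤ q, so q = h. t = q, so t = h. From t < b, h < b. r > 0, so h * r < b * r. Since j > 0, h * r * j < b * r * j. k > 0, so h * r * j * k < b * r * j * k.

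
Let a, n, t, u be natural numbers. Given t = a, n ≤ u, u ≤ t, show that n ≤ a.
n ≤ u and u ≤ t, hence n ≤ t. From t = a, n ≤ a.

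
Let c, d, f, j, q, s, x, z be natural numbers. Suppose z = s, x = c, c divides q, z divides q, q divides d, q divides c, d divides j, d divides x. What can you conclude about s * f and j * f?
s * f divides j * f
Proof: z = s and z divides q, so s divides q. Since c divides q and q divides c, c = q. Since x = c and d divides x, d divides c. Since c = q, d divides q. Since q divides d, d = q. Since d divides j, q divides j. Since s divides q, s divides j. Then s * f divides j * f.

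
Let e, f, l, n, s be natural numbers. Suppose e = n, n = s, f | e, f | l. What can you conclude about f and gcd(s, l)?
f | gcd(s, l)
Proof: Since e = n and n = s, e = s. f | e, so f | s. Since f | l, f | gcd(s, l).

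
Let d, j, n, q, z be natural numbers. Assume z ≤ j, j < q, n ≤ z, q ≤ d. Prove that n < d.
n ≤ z and z ≤ j, so n ≤ j. Since j < q and q ≤ d, j < d. n ≤ j, so n < d.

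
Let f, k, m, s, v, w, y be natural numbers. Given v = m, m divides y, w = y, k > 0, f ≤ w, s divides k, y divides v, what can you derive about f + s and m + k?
f + s ≤ m + k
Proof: Since v = m and y divides v, y divides m. Since m divides y, y = m. w = y, so w = m. f ≤ w, so f ≤ m. Since s divides k and k > 0, s ≤ k. Since f ≤ m, f + s ≤ m + k.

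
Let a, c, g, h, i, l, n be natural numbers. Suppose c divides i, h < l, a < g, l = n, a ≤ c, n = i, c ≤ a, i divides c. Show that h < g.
l = n and n = i, therefore l = i. i divides c and c divides i, so i = c. l = i, so l = c. h < l, so h < c. Since a ≤ c and c ≤ a, a = c. Since a < g, c < g. h < c, so h < g.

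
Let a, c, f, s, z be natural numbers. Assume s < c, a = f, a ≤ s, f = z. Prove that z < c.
Because a = f and f = z, a = z. From a ≤ s and s < c, a < c. From a = z, z < c.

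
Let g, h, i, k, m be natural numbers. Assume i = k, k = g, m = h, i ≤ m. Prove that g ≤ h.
Because i = k and k = g, i = g. m = h and i ≤ m, therefore i ≤ h. i = g, so g ≤ h.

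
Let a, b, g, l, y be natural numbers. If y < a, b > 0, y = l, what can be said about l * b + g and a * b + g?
l * b + g < a * b + g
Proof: y = l and y < a, so l < a. Since b > 0, l * b < a * b. Then l * b + g < a * b + g.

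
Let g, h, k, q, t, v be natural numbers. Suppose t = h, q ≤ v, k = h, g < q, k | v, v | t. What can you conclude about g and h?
g < h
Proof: From t = h and v | t, v | h. k = h and k | v, therefore h | v. Since v | h, v = h. Because g < q and q ≤ v, g < v. From v = h, g < h.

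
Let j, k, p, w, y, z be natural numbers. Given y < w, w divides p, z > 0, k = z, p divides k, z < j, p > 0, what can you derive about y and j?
y < j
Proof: Since w divides p and p > 0, w ≤ p. k = z and p divides k, so p divides z. From z > 0, p ≤ z. w ≤ p, so w ≤ z. z < j, so w < j. Since y < w, y < j.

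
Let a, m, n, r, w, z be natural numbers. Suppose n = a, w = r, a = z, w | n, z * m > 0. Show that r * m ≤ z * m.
Since n = a and a = z, n = z. w = r and w | n, thus r | n. From n = z, r | z. Then r * m | z * m. z * m > 0, so r * m ≤ z * m.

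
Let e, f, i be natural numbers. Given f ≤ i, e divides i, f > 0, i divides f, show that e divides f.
i divides f and f > 0, so i ≤ f. f ≤ i, so i = f. e divides i, so e divides f.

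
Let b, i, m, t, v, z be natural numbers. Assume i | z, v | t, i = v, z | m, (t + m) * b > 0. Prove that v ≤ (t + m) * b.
Because i | z and z | m, i | m. i = v, so v | m. v | t, so v | t + m. Then v | (t + m) * b. (t + m) * b > 0, so v ≤ (t + m) * b.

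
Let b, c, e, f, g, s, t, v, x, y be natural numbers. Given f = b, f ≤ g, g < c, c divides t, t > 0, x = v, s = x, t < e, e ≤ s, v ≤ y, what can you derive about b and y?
b < y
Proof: Since f ≤ g and g < c, f < c. f = b, so b < c. Since c divides t and t > 0, c ≤ t. b < c, so b < t. t < e and e ≤ s, so t < s. Since s = x, t < x. x = v, so t < v. v ≤ y, so t < y. Since b < t, b < y.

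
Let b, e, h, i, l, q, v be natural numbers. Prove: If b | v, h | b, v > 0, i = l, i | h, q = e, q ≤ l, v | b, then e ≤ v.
q = e and q ≤ l, so e ≤ l. Since b | v and v | b, b = v. Since h | b, h | v. Since i | h, i | v. Since v > 0, i ≤ v. Since i = l, l ≤ v. Since e ≤ l, e ≤ v.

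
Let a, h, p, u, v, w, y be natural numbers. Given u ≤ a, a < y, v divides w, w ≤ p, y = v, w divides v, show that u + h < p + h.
y = v and a < y, hence a < v. u ≤ a, so u < v. w divides v and v divides w, thus w = v. Since w ≤ p, v ≤ p. Since u < v, u < p. Then u + h < p + h.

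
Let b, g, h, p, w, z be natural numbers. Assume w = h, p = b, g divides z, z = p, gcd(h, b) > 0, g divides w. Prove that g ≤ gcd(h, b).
w = h and g divides w, hence g divides h. z = p and p = b, hence z = b. g divides z, so g divides b. From g divides h, g divides gcd(h, b). Since gcd(h, b) > 0, g ≤ gcd(h, b).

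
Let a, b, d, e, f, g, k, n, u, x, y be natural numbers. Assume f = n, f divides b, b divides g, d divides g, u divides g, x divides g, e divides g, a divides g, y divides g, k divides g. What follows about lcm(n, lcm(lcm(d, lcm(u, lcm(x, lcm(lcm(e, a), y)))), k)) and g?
lcm(n, lcm(lcm(d, lcm(u, lcm(x, lcm(lcm(e, a), y)))), k)) divides g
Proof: f divides b and b divides g, so f divides g. f = n, so n divides g. e divides g and a divides g, so lcm(e, a) divides g. Since y divides g, lcm(lcm(e, a), y) divides g. x divides g, so lcm(x, lcm(lcm(e, a), y)) divides g. u divides g, so lcm(u, lcm(x, lcm(lcm(e, a), y))) divides g. d divides g, so lcm(d, lcm(u, lcm(x, lcm(lcm(e, a), y)))) divides g. k divides g, so lcm(lcm(d, lcm(u, lcm(x, lcm(lcm(e, a), y)))), k) divides g. n divides g, so lcm(n, lcm(lcm(d, lcm(u, lcm(x, lcm(lcm(e, a), y)))), k)) divides g.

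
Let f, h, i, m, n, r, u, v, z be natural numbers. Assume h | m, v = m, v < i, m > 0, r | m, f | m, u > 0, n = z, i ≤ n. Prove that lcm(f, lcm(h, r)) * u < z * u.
From h | m and r | m, lcm(h, r) | m. f | m, so lcm(f, lcm(h, r)) | m. m > 0, so lcm(f, lcm(h, r)) ≤ m. v < i and i ≤ n, so v < n. Since v = m, m < n. Since lcm(f, lcm(h, r)) ≤ m, lcm(f, lcm(h, r)) < n. n = z, so lcm(f, lcm(h, r)) < z. Since u > 0, lcm(f, lcm(h, r)) * u < z * u.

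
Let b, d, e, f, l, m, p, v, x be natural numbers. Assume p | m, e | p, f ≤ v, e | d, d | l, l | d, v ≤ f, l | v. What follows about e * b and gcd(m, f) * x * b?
e * b | gcd(m, f) * x * b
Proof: e | p and p | m, thus e | m. From d | l and l | d, d = l. e | d, so e | l. From v ≤ f and f ≤ v, v = f. l | v, so l | f. Since e | l, e | f. e | m, so e | gcd(m, f). Then e | gcd(m, f) * x. Then e * b | gcd(m, f) * x * b.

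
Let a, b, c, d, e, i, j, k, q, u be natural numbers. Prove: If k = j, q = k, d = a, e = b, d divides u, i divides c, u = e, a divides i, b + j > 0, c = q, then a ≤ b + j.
Since u = e and d divides u, d divides e. d = a, so a divides e. Since e = b, a divides b. From c = q and q = k, c = k. i divides c, so i divides k. k = j, so i divides j. Since a divides i, a divides j. a divides b, so a divides b + j. b + j > 0, so a ≤ b + j.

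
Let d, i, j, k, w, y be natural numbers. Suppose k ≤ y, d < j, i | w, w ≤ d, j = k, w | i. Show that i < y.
From w | i and i | w, w = i. j = k and d < j, thus d < k. w ≤ d, so w < k. From k ≤ y, w < y. w = i, so i < y.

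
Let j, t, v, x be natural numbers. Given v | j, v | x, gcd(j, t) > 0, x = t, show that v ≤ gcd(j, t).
Because x = t and v | x, v | t. Since v | j, v | gcd(j, t). From gcd(j, t) > 0, v ≤ gcd(j, t).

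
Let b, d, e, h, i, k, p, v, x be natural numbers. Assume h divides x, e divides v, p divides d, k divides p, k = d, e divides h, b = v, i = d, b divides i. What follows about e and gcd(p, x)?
e divides gcd(p, x)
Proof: Because k = d and k divides p, d divides p. p divides d, so d = p. b = v and b divides i, so v divides i. i = d, so v divides d. Because e divides v, e divides d. Since d = p, e divides p. e divides h and h divides x, therefore e divides x. e divides p, so e divides gcd(p, x).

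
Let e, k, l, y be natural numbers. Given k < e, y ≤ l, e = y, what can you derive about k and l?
k < l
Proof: e = y and k < e, so k < y. Since y ≤ l, k < l.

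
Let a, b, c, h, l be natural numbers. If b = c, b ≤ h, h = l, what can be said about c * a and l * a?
c * a ≤ l * a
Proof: Since b = c and b ≤ h, c ≤ h. Since h = l, c ≤ l. By multiplying by a non-negative, c * a ≤ l * a.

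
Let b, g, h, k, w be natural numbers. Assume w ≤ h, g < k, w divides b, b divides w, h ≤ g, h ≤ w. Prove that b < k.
h ≤ w and w ≤ h, hence h = w. w divides b and b divides w, therefore w = b. h = w, so h = b. h ≤ g and g < k, hence h < k. h = b, so b < k.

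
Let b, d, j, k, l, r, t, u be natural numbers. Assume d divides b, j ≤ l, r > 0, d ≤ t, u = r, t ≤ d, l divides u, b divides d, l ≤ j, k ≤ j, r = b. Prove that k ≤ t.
j ≤ l and l ≤ j, hence j = l. Since k ≤ j, k ≤ l. b divides d and d divides b, hence b = d. Because r = b, r = d. d ≤ t and t ≤ d, so d = t. r = d, so r = t. u = r and l divides u, therefore l divides r. r > 0, so l ≤ r. r = t, so l ≤ t. Since k ≤ l, k ≤ t.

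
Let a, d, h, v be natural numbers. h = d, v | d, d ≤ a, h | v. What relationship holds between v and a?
v ≤ a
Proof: Because h = d and h | v, d | v. From v | d, d = v. d ≤ a, so v ≤ a.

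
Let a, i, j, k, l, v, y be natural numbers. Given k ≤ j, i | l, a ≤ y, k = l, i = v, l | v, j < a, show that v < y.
i = v and i | l, therefore v | l. Since l | v, l = v. k = l, so k = v. k ≤ j and j < a, hence k < a. Since k = v, v < a. a ≤ y, so v < y.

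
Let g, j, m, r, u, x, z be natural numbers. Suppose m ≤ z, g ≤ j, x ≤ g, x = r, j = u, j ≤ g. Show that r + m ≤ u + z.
g ≤ j and j ≤ g, thus g = j. x ≤ g, so x ≤ j. Since j = u, x ≤ u. Since x = r, r ≤ u. m ≤ z, so r + m ≤ u + z.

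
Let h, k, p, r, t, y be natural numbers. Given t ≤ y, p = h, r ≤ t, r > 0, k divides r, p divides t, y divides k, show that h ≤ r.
Because y divides k and k divides r, y divides r. r > 0, so y ≤ r. t ≤ y, so t ≤ r. From r ≤ t, t = r. From p divides t, p divides r. p = h, so h divides r. r > 0, so h ≤ r.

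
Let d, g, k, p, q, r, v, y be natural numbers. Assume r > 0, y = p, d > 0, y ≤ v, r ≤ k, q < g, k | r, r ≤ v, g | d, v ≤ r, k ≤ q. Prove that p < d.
y = p and y ≤ v, thus p ≤ v. Because r ≤ v and v ≤ r, r = v. From k | r and r > 0, k ≤ r. Since r ≤ k, k = r. Because k ≤ q and q < g, k < g. Since k = r, r < g. From r = v, v < g. Since p ≤ v, p < g. g | d and d > 0, so g ≤ d. p < g, so p < d.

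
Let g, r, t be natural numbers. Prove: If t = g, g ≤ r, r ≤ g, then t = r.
Because g ≤ r and r ≤ g, g = r. t = g, so t = r.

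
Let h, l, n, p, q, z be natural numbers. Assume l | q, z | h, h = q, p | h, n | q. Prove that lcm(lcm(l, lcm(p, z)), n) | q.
p | h and z | h, thus lcm(p, z) | h. Since h = q, lcm(p, z) | q. l | q, so lcm(l, lcm(p, z)) | q. Since n | q, lcm(lcm(l, lcm(p, z)), n) | q.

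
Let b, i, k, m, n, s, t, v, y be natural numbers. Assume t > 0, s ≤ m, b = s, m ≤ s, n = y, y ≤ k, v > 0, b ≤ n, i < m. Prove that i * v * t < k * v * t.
m ≤ s and s ≤ m, therefore m = s. i < m, so i < s. b = s and b ≤ n, hence s ≤ n. Since n = y, s ≤ y. i < s, so i < y. Because y ≤ k, i < k. Because v > 0, by multiplying by a positive, i * v < k * v. From t > 0, by multiplying by a positive, i * v * t < k * v * t.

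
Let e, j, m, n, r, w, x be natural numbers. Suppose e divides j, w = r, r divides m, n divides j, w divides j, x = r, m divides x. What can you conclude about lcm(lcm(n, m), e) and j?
lcm(lcm(n, m), e) divides j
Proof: x = r and m divides x, hence m divides r. From r divides m, r = m. From w = r and w divides j, r divides j. Since r = m, m divides j. n divides j, so lcm(n, m) divides j. Since e divides j, lcm(lcm(n, m), e) divides j.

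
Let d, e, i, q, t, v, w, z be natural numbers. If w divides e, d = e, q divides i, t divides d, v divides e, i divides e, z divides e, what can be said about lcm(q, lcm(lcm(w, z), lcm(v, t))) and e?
lcm(q, lcm(lcm(w, z), lcm(v, t))) divides e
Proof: q divides i and i divides e, thus q divides e. w divides e and z divides e, therefore lcm(w, z) divides e. From d = e and t divides d, t divides e. Because v divides e, lcm(v, t) divides e. lcm(w, z) divides e, so lcm(lcm(w, z), lcm(v, t)) divides e. Since q divides e, lcm(q, lcm(lcm(w, z), lcm(v, t))) divides e.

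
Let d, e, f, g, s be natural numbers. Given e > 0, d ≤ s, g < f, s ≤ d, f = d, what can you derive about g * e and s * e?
g * e < s * e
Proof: d ≤ s and s ≤ d, therefore d = s. f = d and g < f, therefore g < d. Because d = s, g < s. Since e > 0, g * e < s * e.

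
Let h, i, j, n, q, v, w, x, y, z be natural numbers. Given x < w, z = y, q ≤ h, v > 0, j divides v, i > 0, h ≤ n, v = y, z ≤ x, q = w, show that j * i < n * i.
j divides v and v > 0, so j ≤ v. Since v = y, j ≤ y. z ≤ x and x < w, thus z < w. Since z = y, y < w. Because j ≤ y, j < w. q ≤ h and h ≤ n, therefore q ≤ n. q = w, so w ≤ n. From j < w, j < n. Using i > 0 and multiplying by a positive, j * i < n * i.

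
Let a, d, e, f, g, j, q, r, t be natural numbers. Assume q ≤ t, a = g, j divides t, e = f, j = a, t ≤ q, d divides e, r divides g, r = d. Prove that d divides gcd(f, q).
e = f and d divides e, hence d divides f. r = d and r divides g, hence d divides g. t ≤ q and q ≤ t, thus t = q. j divides t, so j divides q. Since j = a, a divides q. a = g, so g divides q. d divides g, so d divides q. Since d divides f, d divides gcd(f, q).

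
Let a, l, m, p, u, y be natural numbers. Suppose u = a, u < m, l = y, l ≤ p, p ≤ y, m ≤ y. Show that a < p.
Because l = y and l ≤ p, y ≤ p. p ≤ y, so y = p. From m ≤ y, m ≤ p. u < m, so u < p. Since u = a, a < p.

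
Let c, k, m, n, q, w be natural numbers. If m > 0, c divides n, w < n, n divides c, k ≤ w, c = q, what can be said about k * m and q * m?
k * m < q * m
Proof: n divides c and c divides n, so n = c. c = q, so n = q. k ≤ w and w < n, therefore k < n. n = q, so k < q. From m > 0, by multiplying by a positive, k * m < q * m.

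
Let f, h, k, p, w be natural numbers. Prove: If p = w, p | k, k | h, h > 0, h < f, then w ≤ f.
p | k and k | h, thus p | h. p = w, so w | h. Since h > 0, w ≤ h. Because h < f, w < f. Then w ≤ f.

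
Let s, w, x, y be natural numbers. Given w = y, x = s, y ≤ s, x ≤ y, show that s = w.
x = s and x ≤ y, thus s ≤ y. y ≤ s, so y = s. w = y, so w = s. Then s = w.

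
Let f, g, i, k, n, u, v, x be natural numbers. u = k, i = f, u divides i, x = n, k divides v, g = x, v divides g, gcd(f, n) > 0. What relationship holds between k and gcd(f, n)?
k ≤ gcd(f, n)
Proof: i = f and u divides i, therefore u divides f. Since u = k, k divides f. g = x and v divides g, so v divides x. Since k divides v, k divides x. x = n, so k divides n. Since k divides f, k divides gcd(f, n). gcd(f, n) > 0, so k ≤ gcd(f, n).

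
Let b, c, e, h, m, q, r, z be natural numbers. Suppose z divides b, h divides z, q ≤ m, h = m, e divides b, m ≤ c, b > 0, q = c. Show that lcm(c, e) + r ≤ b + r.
q = c and q ≤ m, so c ≤ m. Since m ≤ c, m = c. Since h = m, h = c. Because h divides z and z divides b, h divides b. Because h = c, c divides b. e divides b, so lcm(c, e) divides b. Since b > 0, lcm(c, e) ≤ b. Then lcm(c, e) + r ≤ b + r.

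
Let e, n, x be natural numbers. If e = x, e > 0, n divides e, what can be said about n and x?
n ≤ x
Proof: Since n divides e and e > 0, n ≤ e. e = x, so n ≤ x.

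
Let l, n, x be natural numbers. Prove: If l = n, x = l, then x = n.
x = l and l = n. By transitivity, x = n.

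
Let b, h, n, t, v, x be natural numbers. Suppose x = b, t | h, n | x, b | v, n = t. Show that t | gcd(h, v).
x = b and n | x, so n | b. Because n = t, t | b. Since b | v, t | v. t | h, so t | gcd(h, v).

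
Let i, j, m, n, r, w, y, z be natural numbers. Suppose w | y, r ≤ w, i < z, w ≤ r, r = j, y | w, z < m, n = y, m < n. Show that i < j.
y | w and w | y, so y = w. Since n = y, n = w. Because w ≤ r and r ≤ w, w = r. Since n = w, n = r. Since r = j, n = j. i < z and z < m, hence i < m. Because m < n, i < n. Since n = j, i < j.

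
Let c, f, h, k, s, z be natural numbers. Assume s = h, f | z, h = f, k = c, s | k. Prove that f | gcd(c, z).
Since k = c and s | k, s | c. Since s = h, h | c. h = f, so f | c. Since f | z, f | gcd(c, z).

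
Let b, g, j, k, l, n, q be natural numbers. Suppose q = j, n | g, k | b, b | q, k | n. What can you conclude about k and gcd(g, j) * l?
k | gcd(g, j) * l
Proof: Because k | n and n | g, k | g. k | b and b | q, therefore k | q. Since q = j, k | j. Since k | g, k | gcd(g, j). Then k | gcd(g, j) * l.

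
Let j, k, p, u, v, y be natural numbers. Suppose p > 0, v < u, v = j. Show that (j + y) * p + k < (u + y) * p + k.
v = j and v < u, so j < u. Then j + y < u + y. Since p > 0, (j + y) * p < (u + y) * p. Then (j + y) * p + k < (u + y) * p + k.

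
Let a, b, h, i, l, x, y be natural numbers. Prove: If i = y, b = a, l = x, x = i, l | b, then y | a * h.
x = i and i = y, hence x = y. l = x and l | b, thus x | b. Since x = y, y | b. Since b = a, y | a. Then y | a * h.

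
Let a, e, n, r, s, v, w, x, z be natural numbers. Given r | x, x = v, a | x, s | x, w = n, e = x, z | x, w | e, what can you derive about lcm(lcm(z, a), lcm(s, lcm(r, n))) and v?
lcm(lcm(z, a), lcm(s, lcm(r, n))) | v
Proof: Since z | x and a | x, lcm(z, a) | x. e = x and w | e, thus w | x. w = n, so n | x. r | x, so lcm(r, n) | x. Because s | x, lcm(s, lcm(r, n)) | x. Because lcm(z, a) | x, lcm(lcm(z, a), lcm(s, lcm(r, n))) | x. x = v, so lcm(lcm(z, a), lcm(s, lcm(r, n))) | v.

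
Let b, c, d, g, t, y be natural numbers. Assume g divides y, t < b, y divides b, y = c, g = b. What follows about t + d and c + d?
t + d < c + d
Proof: g = b and g divides y, thus b divides y. From y divides b, b = y. y = c, so b = c. Since t < b, t < c. Then t + d < c + d.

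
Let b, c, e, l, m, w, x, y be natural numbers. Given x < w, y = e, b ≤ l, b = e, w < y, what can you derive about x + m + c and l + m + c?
x + m + c < l + m + c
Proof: Since y = e and w < y, w < e. x < w, so x < e. Since b = e and b ≤ l, e ≤ l. Since x < e, x < l. Then x + m < l + m. Then x + m + c < l + m + c.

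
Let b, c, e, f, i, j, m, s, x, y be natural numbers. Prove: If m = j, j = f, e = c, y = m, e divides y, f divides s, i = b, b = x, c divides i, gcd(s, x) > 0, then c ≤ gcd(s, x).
Because m = j and j = f, m = f. y = m and e divides y, therefore e divides m. Because e = c, c divides m. Since m = f, c divides f. f divides s, so c divides s. i = b and b = x, thus i = x. From c divides i, c divides x. Since c divides s, c divides gcd(s, x). gcd(s, x) > 0, so c ≤ gcd(s, x).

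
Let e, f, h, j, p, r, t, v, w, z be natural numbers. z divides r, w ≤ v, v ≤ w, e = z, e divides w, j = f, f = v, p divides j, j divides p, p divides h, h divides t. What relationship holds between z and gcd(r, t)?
z divides gcd(r, t)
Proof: Since w ≤ v and v ≤ w, w = v. e = z and e divides w, so z divides w. w = v, so z divides v. j = f and f = v, hence j = v. Because p divides j and j divides p, p = j. Because p divides h and h divides t, p divides t. Since p = j, j divides t. From j = v, v divides t. Since z divides v, z divides t. z divides r, so z divides gcd(r, t).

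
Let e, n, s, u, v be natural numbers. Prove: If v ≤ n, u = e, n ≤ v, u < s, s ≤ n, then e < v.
Because n ≤ v and v ≤ n, n = v. u < s and s ≤ n, so u < n. Since u = e, e < n. Since n = v, e < v.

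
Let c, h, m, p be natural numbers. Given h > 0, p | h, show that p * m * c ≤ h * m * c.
Because p | h and h > 0, p ≤ h. Then p * m ≤ h * m. Then p * m * c ≤ h * m * c.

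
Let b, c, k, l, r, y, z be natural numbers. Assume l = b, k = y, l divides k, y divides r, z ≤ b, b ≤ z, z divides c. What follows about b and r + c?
b divides r + c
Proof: k = y and l divides k, hence l divides y. y divides r, so l divides r. Since l = b, b divides r. z ≤ b and b ≤ z, thus z = b. z divides c, so b divides c. From b divides r, b divides r + c.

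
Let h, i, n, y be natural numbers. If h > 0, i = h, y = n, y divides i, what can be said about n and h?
n ≤ h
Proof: i = h and y divides i, therefore y divides h. Since h > 0, y ≤ h. y = n, so n ≤ h.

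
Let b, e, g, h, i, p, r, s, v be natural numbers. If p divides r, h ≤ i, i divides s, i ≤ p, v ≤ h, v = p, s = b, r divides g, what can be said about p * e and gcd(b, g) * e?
p * e divides gcd(b, g) * e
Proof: Because v = p and v ≤ h, p ≤ h. h ≤ i, so p ≤ i. Since i ≤ p, i = p. i divides s, so p divides s. Since s = b, p divides b. p divides r and r divides g, so p divides g. p divides b, so p divides gcd(b, g). Then p * e divides gcd(b, g) * e.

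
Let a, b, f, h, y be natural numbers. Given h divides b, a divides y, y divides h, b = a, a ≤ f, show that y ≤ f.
Because y divides h and h divides b, y divides b. b = a, so y divides a. Since a divides y, a = y. From a ≤ f, y ≤ f.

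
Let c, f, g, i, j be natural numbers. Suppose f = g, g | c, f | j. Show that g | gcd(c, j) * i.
Since f = g and f | j, g | j. Because g | c, g | gcd(c, j). Then g | gcd(c, j) * i.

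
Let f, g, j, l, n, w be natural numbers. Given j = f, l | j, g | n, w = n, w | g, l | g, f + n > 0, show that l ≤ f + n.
j = f and l | j, therefore l | f. Because w = n and w | g, n | g. Since g | n, g = n. Since l | g, l | n. l | f, so l | f + n. f + n > 0, so l ≤ f + n.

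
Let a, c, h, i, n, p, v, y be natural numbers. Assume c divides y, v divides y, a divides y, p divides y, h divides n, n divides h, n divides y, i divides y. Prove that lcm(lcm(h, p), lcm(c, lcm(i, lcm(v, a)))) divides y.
n divides h and h divides n, therefore n = h. n divides y, so h divides y. Since p divides y, lcm(h, p) divides y. From v divides y and a divides y, lcm(v, a) divides y. Since i divides y, lcm(i, lcm(v, a)) divides y. Since c divides y, lcm(c, lcm(i, lcm(v, a))) divides y. From lcm(h, p) divides y, lcm(lcm(h, p), lcm(c, lcm(i, lcm(v, a)))) divides y.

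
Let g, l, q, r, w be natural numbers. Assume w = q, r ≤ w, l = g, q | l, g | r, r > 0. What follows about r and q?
r = q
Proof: w = q and r ≤ w, thus r ≤ q. l = g and q | l, thus q | g. g | r, so q | r. r > 0, so q ≤ r. Since r ≤ q, r = q.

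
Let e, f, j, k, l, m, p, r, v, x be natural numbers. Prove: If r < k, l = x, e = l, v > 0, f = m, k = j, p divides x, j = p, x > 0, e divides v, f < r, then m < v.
f = m and f < r, therefore m < r. k = j and j = p, so k = p. Because r < k, r < p. p divides x and x > 0, therefore p ≤ x. r < p, so r < x. e = l and e divides v, thus l divides v. From v > 0, l ≤ v. Since l = x, x ≤ v. r < x, so r < v. Since m < r, m < v.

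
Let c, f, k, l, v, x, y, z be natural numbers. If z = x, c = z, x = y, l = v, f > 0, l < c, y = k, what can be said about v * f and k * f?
v * f < k * f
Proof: From z = x and x = y, z = y. Since c = z, c = y. l = v and l < c, thus v < c. Since c = y, v < y. y = k, so v < k. Combined with f > 0, by multiplying by a positive, v * f < k * f.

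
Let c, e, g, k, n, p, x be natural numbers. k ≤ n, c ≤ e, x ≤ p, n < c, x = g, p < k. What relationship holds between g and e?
g < e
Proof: From x ≤ p and p < k, x < k. x = g, so g < k. k ≤ n and n < c, so k < c. Since c ≤ e, k < e. Since g < k, g < e.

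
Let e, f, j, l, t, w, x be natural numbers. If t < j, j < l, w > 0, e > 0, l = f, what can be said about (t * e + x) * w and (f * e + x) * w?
(t * e + x) * w < (f * e + x) * w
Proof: From l = f and j < l, j < f. t < j, so t < f. Since e > 0, by multiplying by a positive, t * e < f * e. Then t * e + x < f * e + x. Because w > 0, by multiplying by a positive, (t * e + x) * w < (f * e + x) * w.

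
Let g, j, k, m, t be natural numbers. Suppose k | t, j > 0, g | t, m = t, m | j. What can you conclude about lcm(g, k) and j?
lcm(g, k) ≤ j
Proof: Since g | t and k | t, lcm(g, k) | t. m = t and m | j, therefore t | j. From lcm(g, k) | t, lcm(g, k) | j. j > 0, so lcm(g, k) ≤ j.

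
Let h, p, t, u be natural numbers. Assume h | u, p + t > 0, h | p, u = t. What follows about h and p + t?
h ≤ p + t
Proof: u = t and h | u, therefore h | t. Since h | p, h | p + t. Because p + t > 0, h ≤ p + t.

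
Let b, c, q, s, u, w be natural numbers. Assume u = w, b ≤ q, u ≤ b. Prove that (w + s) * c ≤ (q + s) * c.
u ≤ b and b ≤ q, so u ≤ q. u = w, so w ≤ q. Then w + s ≤ q + s. Then (w + s) * c ≤ (q + s) * c.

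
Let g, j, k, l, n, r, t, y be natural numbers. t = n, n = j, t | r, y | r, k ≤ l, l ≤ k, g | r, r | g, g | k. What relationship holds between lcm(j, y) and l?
lcm(j, y) | l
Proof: t = n and n = j, thus t = j. Since t | r, j | r. Since y | r, lcm(j, y) | r. k ≤ l and l ≤ k, thus k = l. g | r and r | g, thus g = r. Since g | k, r | k. k = l, so r | l. Since lcm(j, y) | r, lcm(j, y) | l.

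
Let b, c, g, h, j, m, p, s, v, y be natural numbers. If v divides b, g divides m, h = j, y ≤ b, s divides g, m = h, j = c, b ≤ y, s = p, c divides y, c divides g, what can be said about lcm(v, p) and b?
lcm(v, p) divides b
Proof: y ≤ b and b ≤ y, thus y = b. m = h and g divides m, therefore g divides h. Since h = j, g divides j. j = c, so g divides c. c divides g, so c = g. c divides y, so g divides y. s divides g, so s divides y. y = b, so s divides b. Since s = p, p divides b. v divides b, so lcm(v, p) divides b.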